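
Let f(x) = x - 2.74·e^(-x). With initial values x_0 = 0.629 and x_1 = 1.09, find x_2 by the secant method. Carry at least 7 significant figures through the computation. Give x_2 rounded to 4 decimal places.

1.0122

f(x_0) = -0.831762, f(x_1) = 0.168767
x_2 = 1.090000 - (0.168767)·(1.090000 - 0.629000)/(0.168767 - (-0.831762)) = 1.012240; f(x_2) = 0.016512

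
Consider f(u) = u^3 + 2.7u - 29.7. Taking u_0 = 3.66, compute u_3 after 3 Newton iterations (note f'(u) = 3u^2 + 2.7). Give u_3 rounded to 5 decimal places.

Newton update: u ← u − f(u)/f'(u).
u_0 = 3.660000: f = 29.209896, f' = 42.886800 → u_1 = 3.660000 - (29.209896)/(42.886800) = 2.978907
u_1 = 2.978907: f = 4.777535, f' = 29.321662 → u_2 = 2.978907 - (4.777535)/(29.321662) = 2.815972
u_2 = 2.815972: f = 0.232926, f' = 26.489090 → u_3 = 2.815972 - (0.232926)/(26.489090) = 2.807178

2.80718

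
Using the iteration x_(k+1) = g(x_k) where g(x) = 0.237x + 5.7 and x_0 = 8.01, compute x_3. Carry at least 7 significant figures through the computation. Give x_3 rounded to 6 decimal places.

x_1 = g(8.010000) = 7.598370
x_2 = g(7.598370) = 7.500814
x_3 = g(7.500814) = 7.477693

7.477693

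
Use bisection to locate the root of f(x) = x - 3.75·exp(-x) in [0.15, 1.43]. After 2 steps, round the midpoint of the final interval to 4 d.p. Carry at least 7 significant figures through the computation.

1.2700

f(0.150000) = -3.077655, f(1.430000) = 0.532592 (opposite signs)
step 1: m = 0.790000, f(m) = -0.911918 < 0 → root in [0.790000, 1.430000]
step 2: m = 1.110000, f(m) = -0.125846 < 0 → root in [1.110000, 1.430000]
Midpoint of [1.110000, 1.430000] = 1.270000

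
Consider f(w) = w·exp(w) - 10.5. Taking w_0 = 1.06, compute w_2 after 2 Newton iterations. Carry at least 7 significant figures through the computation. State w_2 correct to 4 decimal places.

f'(w) = (w + 1)·exp(w)
w_0 = 1.060000: f = -7.440447, f' = 5.945924 → w_1 = 1.060000 - (-7.440447)/(5.945924) = 2.311352
w_1 = 2.311352: f = 12.817059, f' = 33.405118 → w_2 = 2.311352 - (12.817059)/(33.405118) = 1.927667

1.9277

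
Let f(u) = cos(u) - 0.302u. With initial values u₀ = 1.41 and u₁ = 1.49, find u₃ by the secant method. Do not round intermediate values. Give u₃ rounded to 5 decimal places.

1.20011

f(u_0) = -0.265716, f(u_1) = -0.369272
u_2 = 1.490000 - (-0.369272)·(1.490000 - 1.410000)/(-0.369272 - (-0.265716)) = 1.204727; f(u_2) = -0.005879
u_3 = 1.204727 - (-0.005879)·(1.204727 - 1.490000)/(-0.005879 - (-0.369272)) = 1.200111; f(u_3) = -0.000180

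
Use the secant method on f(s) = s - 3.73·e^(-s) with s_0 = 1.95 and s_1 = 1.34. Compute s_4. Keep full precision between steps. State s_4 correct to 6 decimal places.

1.164308

Secant update: s_(k+1) = s_k − f(s_k)·(s_k − s_(k-1))/(f(s_k) − f(s_(k-1))).
f(s_0) = 1.419318, f(s_1) = 0.363316
s_2 = 1.340000 - (0.363316)·(1.340000 - 1.950000)/(0.363316 - (1.419318)) = 1.130131; f(s_2) = -0.074626
s_3 = 1.130131 - (-0.074626)·(1.130131 - 1.340000)/(-0.074626 - (0.363316)) = 1.165893; f(s_3) = 0.003459
s_4 = 1.165893 - (0.003459)·(1.165893 - 1.130131)/(0.003459 - (-0.074626)) = 1.164308; f(s_4) = 0.000032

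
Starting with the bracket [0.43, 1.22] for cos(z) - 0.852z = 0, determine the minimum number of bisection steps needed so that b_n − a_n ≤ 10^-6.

20

Initial width b − a = 1.22 − 0.43 = 0.790000.
After n steps the width is (b−a)/2^n; need (b−a)/2^n ≤ 10^-6.
So n ≥ log₂(0.790000/10^-6) = log₂(790000.0000) ≈ 19.5915.
Hence n = 20.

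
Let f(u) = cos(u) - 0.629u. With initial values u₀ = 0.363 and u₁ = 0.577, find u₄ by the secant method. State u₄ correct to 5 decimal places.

f(u_0) = 0.706509, f(u_1) = 0.475170
u_2 = 0.577000 - (0.475170)·(0.577000 - 0.363000)/(0.475170 - (0.706509)) = 1.016556; f(u_2) = -0.113116
u_3 = 1.016556 - (-0.113116)·(1.016556 - 0.577000)/(-0.113116 - (0.475170)) = 0.932038; f(u_3) = 0.009947
u_4 = 0.932038 - (0.009947)·(0.932038 - 1.016556)/(0.009947 - (-0.113116)) = 0.938870; f(u_4) = 0.000152

0.93887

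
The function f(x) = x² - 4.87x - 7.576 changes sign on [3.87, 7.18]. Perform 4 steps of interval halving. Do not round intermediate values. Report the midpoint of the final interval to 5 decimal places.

6.04219

f(3.870000) = -11.446000, f(7.180000) = 9.009800 (opposite signs)
step 1: m = 5.525000, f(m) = -3.957125 < 0 → root in [5.525000, 7.180000]
step 2: m = 6.352500, f(m) = 1.841581 > 0 → root in [5.525000, 6.352500]
step 3: m = 5.938750, f(m) = -1.228961 < 0 → root in [5.938750, 6.352500]
step 4: m = 6.145625, f(m) = 0.263513 > 0 → root in [5.938750, 6.145625]
Midpoint of [5.938750, 6.145625] = 6.042188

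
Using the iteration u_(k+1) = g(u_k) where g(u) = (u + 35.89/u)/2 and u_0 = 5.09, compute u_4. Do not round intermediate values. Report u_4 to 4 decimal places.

5.9908

u_1 = g(5.090000) = 6.070540
u_2 = g(6.070540) = 5.991350
u_3 = g(5.991350) = 5.990826
u_4 = g(5.990826) = 5.990826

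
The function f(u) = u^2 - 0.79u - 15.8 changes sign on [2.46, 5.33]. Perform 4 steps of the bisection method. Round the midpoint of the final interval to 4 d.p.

4.3434

f(2.460000) = -11.691800, f(5.330000) = 8.398200 (opposite signs)
step 1: m = 3.895000, f(m) = -3.706025 < 0 → root in [3.895000, 5.330000]
step 2: m = 4.612500, f(m) = 1.831281 > 0 → root in [3.895000, 4.612500]
step 3: m = 4.253750, f(m) = -1.066073 < 0 → root in [4.253750, 4.612500]
step 4: m = 4.433125, f(m) = 0.350429 > 0 → root in [4.253750, 4.433125]
Midpoint of [4.253750, 4.433125] = 4.343438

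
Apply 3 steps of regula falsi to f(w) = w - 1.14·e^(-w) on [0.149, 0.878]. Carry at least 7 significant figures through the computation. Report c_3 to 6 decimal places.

False-position update: c = (a·f(b) − b·f(a))/(f(b) − f(a)); replace the endpoint whose sign matches f(c).
f(0.149000) = -0.833189, f(0.878000) = 0.404201
step 1: c = 0.639868, f(c) = 0.038675 > 0 → new bracket [0.149000, 0.639868]
step 2: c = 0.618093, f(c) = 0.003666 > 0 → new bracket [0.149000, 0.618093]
step 3: c = 0.616038, f(c) = 0.000347 > 0 → new bracket [0.149000, 0.616038]

0.616038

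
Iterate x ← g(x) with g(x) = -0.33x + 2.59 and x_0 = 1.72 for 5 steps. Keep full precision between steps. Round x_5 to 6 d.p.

1.948258

x_1 = g(1.720000) = 2.022400
x_2 = g(2.022400) = 1.922608
x_3 = g(1.922608) = 1.955539
x_4 = g(1.955539) = 1.944672
x_5 = g(1.944672) = 1.948258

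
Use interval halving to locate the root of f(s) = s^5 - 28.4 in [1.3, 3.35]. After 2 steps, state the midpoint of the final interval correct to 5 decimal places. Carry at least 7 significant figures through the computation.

f(1.300000) = -24.687070, f(3.350000) = 393.514096 (opposite signs)
step 1: m = 2.325000, f(m) = 39.538317 > 0 → root in [1.300000, 2.325000]
step 2: m = 1.812500, f(m) = -8.839044 < 0 → root in [1.812500, 2.325000]
Midpoint of [1.812500, 2.325000] = 2.068750

2.06875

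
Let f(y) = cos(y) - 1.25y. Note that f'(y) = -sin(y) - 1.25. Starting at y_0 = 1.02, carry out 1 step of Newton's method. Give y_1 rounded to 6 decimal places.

Newton update: y ← y − f(y)/f'(y).
y_0 = 1.020000: f = -0.751634, f' = -2.102108 → y_1 = 1.020000 - (-0.751634)/(-2.102108) = 0.662438

0.662438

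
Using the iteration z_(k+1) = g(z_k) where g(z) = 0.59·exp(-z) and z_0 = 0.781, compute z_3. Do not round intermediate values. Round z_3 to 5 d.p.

z_1 = g(0.781000) = 0.270189
z_2 = g(0.270189) = 0.450309
z_3 = g(0.450309) = 0.376084

0.37608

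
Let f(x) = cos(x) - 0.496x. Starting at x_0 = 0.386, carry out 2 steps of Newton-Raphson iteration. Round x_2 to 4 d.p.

1.0382

f'(x) = -sin(x) - 0.496
x_0 = 0.386000: f = 0.734966, f' = -0.872486 → x_1 = 0.386000 - (0.734966)/(-0.872486) = 1.228382
x_1 = 1.228382: f = -0.273515, f' = -1.437947 → x_2 = 1.228382 - (-0.273515)/(-1.437947) = 1.038170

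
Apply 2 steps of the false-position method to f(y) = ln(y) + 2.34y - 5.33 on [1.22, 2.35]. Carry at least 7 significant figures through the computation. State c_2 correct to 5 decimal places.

1.98547

f(1.220000) = -2.276349, f(2.350000) = 1.023415
step 1: c = 1.999533, f(c) = 0.041820 > 0 → new bracket [1.220000, 1.999533]
step 2: c = 1.985470, f(c) = 0.001855 > 0 → new bracket [1.220000, 1.985470]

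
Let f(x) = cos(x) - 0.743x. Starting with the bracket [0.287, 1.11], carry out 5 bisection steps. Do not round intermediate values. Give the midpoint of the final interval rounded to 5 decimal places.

0.86567

f(0.287000) = 0.745856, f(1.110000) = -0.380068 (opposite signs)
step 1: m = 0.698500, f(m) = 0.246822 > 0 → root in [0.698500, 1.110000]
step 2: m = 0.904250, f(m) = -0.053583 < 0 → root in [0.698500, 0.904250]
step 3: m = 0.801375, f(m) = 0.100298 > 0 → root in [0.801375, 0.904250]
step 4: m = 0.852812, f(m) = 0.024228 > 0 → root in [0.852812, 0.904250]
step 5: m = 0.878531, f(m) = -0.014466 < 0 → root in [0.852812, 0.878531]
Midpoint of [0.852812, 0.878531] = 0.865672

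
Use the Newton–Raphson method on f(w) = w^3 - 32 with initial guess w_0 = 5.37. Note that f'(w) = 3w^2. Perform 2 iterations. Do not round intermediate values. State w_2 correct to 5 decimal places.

Newton update: w ← w − f(w)/f'(w).
w_0 = 5.370000: f = 122.854153, f' = 86.510700 → w_1 = 5.370000 - (122.854153)/(86.510700) = 3.949896
w_1 = 3.949896: f = 29.625028, f' = 46.805046 → w_2 = 3.949896 - (29.625028)/(46.805046) = 3.316951

3.31695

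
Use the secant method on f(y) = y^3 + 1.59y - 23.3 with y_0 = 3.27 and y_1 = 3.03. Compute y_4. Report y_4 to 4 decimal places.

2.6710

Secant update: y_(k+1) = y_k − f(y_k)·(y_k − y_(k-1))/(f(y_k) − f(y_(k-1))).
f(y_0) = 16.865083, f(y_1) = 9.335827
y_2 = 3.030000 - (9.335827)·(3.030000 - 3.270000)/(9.335827 - (16.865083)) = 2.732414; f(y_2) = 1.444985
y_3 = 2.732414 - (1.444985)·(2.732414 - 3.030000)/(1.444985 - (9.335827)) = 2.677920; f(y_3) = 0.161940
y_4 = 2.677920 - (0.161940)·(2.677920 - 2.732414)/(0.161940 - (1.444985)) = 2.671042; f(y_4) = 0.003411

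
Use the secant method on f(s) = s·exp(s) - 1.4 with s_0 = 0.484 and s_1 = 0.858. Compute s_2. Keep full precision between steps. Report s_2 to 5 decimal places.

Secant update: s_(k+1) = s_k − f(s_k)·(s_k − s_(k-1))/(f(s_k) − f(s_(k-1))).
f(s_0) = -0.614685, f(s_1) = 0.623541
s_2 = 0.858000 - (0.623541)·(0.858000 - 0.484000)/(0.623541 - (-0.614685)) = 0.669663; f(s_2) = -0.091762

0.66966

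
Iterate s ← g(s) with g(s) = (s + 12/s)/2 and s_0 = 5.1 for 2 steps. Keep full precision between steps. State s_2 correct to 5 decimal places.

3.47334

s_1 = g(5.100000) = 3.726471
s_2 = g(3.726471) = 3.473338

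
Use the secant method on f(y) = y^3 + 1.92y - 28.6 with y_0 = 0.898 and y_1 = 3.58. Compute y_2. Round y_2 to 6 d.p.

2.292188

f(y_0) = -26.151689, f(y_1) = 24.156312
y_2 = 3.580000 - (24.156312)·(3.580000 - 0.898000)/(24.156312 - (-26.151689)) = 2.292188; f(y_2) = -12.155548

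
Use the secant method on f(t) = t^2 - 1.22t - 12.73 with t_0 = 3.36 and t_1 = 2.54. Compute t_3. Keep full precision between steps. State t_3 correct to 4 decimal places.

f(t_0) = -5.539600, f(t_1) = -9.377200
t_2 = 2.540000 - (-9.377200)·(2.540000 - 3.360000)/(-9.377200 - (-5.539600)) = 4.543675; f(t_2) = 2.371701
t_3 = 4.543675 - (2.371701)·(4.543675 - 2.540000)/(2.371701 - (-9.377200)) = 4.139202; f(t_3) = -0.646835

4.1392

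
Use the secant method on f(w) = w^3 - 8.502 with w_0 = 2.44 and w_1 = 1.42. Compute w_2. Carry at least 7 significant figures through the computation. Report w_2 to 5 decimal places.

1.91312

f(w_0) = 6.024784, f(w_1) = -5.638712
w_2 = 1.420000 - (-5.638712)·(1.420000 - 2.440000)/(-5.638712 - (6.024784)) = 1.913119; f(w_2) = -1.499943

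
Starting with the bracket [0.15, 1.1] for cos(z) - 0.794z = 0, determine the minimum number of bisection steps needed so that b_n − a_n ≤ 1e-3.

10

Initial width b − a = 1.1 − 0.15 = 0.950000.
After n steps the width is (b−a)/2^n; need (b−a)/2^n ≤ 1e-3.
So n ≥ log₂(0.950000/1e-3) = log₂(950.0000) ≈ 9.8918.
Hence n = 10.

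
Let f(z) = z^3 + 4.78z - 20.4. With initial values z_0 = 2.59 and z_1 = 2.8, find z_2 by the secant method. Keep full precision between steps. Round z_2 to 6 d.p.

Secant update: z_(k+1) = z_k − f(z_k)·(z_k − z_(k-1))/(f(z_k) − f(z_(k-1))).
f(z_0) = 9.354179, f(z_1) = 14.936000
z_2 = 2.800000 - (14.936000)·(2.800000 - 2.590000)/(14.936000 - (9.354179)) = 2.238076; f(z_2) = 1.508488

2.238076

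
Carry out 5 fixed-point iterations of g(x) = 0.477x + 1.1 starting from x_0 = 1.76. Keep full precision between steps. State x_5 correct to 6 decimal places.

x_1 = g(1.760000) = 1.939520
x_2 = g(1.939520) = 2.025151
x_3 = g(2.025151) = 2.065997
x_4 = g(2.065997) = 2.085481
x_5 = g(2.085481) = 2.094774

2.094774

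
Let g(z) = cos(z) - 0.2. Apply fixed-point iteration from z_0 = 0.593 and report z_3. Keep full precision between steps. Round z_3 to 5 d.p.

0.62053

z_1 = g(0.593000) = 0.629268
z_2 = g(0.629268) = 0.608459
z_3 = g(0.608459) = 0.620530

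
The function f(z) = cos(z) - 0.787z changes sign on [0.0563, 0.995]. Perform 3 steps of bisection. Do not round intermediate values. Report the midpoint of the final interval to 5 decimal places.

0.81899

f(0.056300) = 0.954107, f(0.995000) = -0.238562 (opposite signs)
step 1: m = 0.525650, f(m) = 0.451311 > 0 → root in [0.525650, 0.995000]
step 2: m = 0.760325, f(m) = 0.126236 > 0 → root in [0.760325, 0.995000]
step 3: m = 0.877663, f(m) = -0.051769 < 0 → root in [0.760325, 0.877663]
Midpoint of [0.760325, 0.877663] = 0.818994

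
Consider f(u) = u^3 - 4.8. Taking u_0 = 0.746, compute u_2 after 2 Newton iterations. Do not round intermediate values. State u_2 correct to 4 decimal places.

Newton update: u ← u − f(u)/f'(u).
f'(u) = 3u^2
u_0 = 0.746000: f = -4.384839, f' = 1.669548 → u_1 = 0.746000 - (-4.384839)/(1.669548) = 3.372363
u_1 = 3.372363: f = 33.553318, f' = 34.118496 → u_2 = 3.372363 - (33.553318)/(34.118496) = 2.388928

2.3889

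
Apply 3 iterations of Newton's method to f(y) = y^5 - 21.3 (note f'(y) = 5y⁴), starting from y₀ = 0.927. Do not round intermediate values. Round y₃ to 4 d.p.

4.1744

y_0 = 0.927000: f = -20.615460, f' = 3.692232 → y_1 = 0.927000 - (-20.615460)/(3.692232) = 6.510469
y_1 = 6.510469: f = 11675.345085, f' = 8982.951483 → y_2 = 6.510469 - (11675.345085)/(8982.951483) = 5.210746
y_2 = 5.210746: f = 3820.189089, f' = 3686.121851 → y_3 = 5.210746 - (3820.189089)/(3686.121851) = 4.174375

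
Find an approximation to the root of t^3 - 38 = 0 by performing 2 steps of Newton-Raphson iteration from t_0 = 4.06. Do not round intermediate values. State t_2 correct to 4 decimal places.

f'(t) = 3t^2
t_0 = 4.060000: f = 28.923416, f' = 49.450800 → t_1 = 4.060000 - (28.923416)/(49.450800) = 3.475107
t_1 = 3.475107: f = 3.966681, f' = 36.229111 → t_2 = 3.475107 - (3.966681)/(36.229111) = 3.365618

3.3656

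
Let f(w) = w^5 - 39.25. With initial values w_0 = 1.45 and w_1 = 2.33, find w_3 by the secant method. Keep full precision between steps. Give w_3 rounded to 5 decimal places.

f(w_0) = -32.840266, f(w_1) = 29.421986
w_2 = 2.330000 - (29.421986)·(2.330000 - 1.450000)/(29.421986 - (-32.840266)) = 1.914157; f(w_2) = -13.552711
w_3 = 1.914157 - (-13.552711)·(1.914157 - 2.330000)/(-13.552711 - (29.421986)) = 2.045299; f(w_3) = -3.458159

2.04530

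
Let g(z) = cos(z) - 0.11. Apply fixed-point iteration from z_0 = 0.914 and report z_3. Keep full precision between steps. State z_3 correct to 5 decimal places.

0.60979

z_1 = g(0.914000) = 0.500583
z_2 = g(0.500583) = 0.767303
z_3 = g(0.767303) = 0.609786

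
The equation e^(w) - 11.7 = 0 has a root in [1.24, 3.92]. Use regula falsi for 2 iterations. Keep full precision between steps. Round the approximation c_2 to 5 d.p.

2.01435

False-position update: c = (a·f(b) − b·f(a))/(f(b) − f(a)); replace the endpoint whose sign matches f(c).
f(1.240000) = -8.244387, f(3.920000) = 38.700445
step 1: c = 1.710658, f(c) = -6.167400 < 0 → new bracket [1.710658, 3.920000]
step 2: c = 2.014347, f(c) = -4.204166 < 0 → new bracket [2.014347, 3.920000]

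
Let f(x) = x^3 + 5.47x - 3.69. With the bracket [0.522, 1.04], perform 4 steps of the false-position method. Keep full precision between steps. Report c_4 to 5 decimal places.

f(0.522000) = -0.692423, f(1.040000) = 3.123664
step 1: c = 0.615990, f(c) = -0.086799 < 0 → new bracket [0.615990, 1.040000]
step 2: c = 0.627454, f(c) = -0.010799 < 0 → new bracket [0.627454, 1.040000]
step 3: c = 0.628875, f(c) = -0.001342 < 0 → new bracket [0.628875, 1.040000]
step 4: c = 0.629052, f(c) = -0.000167 < 0 → new bracket [0.629052, 1.040000]

0.62905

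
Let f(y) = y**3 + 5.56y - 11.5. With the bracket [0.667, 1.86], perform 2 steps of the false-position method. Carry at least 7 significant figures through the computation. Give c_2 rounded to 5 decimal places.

1.46716

False-position update: c = (a·f(b) − b·f(a))/(f(b) − f(a)); replace the endpoint whose sign matches f(c).
f(0.667000) = -7.494739, f(1.860000) = 5.276456
step 1: c = 1.367109, f(c) = -1.343769 < 0 → new bracket [1.367109, 1.860000]
step 2: c = 1.467155, f(c) = -0.184498 < 0 → new bracket [1.467155, 1.860000]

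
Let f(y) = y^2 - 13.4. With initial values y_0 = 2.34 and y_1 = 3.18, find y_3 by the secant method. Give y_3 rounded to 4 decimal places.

f(y_0) = -7.924400, f(y_1) = -3.287600
y_2 = 3.180000 - (-3.287600)·(3.180000 - 2.340000)/(-3.287600 - (-7.924400)) = 3.775580; f(y_2) = 0.855002
y_3 = 3.775580 - (0.855002)·(3.775580 - 3.180000)/(0.855002 - (-3.287600)) = 3.652657; f(y_3) = -0.058100

3.6527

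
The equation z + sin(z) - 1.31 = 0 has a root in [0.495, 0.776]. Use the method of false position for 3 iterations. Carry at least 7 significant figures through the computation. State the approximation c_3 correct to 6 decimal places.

0.680682

False-position update: c = (a·f(b) − b·f(a))/(f(b) − f(a)); replace the endpoint whose sign matches f(c).
f(0.495000) = -0.339968, f(0.776000) = 0.166430
step 1: c = 0.683648, f(c) = 0.005274 > 0 → new bracket [0.495000, 0.683648]
step 2: c = 0.680766, f(c) = 0.000155 > 0 → new bracket [0.495000, 0.680766]
step 3: c = 0.680682, f(c) = 0.000005 > 0 → new bracket [0.495000, 0.680682]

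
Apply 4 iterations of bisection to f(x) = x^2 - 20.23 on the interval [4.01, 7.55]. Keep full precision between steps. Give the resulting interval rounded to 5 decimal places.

f(4.010000) = -4.149900, f(7.550000) = 36.772500 (opposite signs)
step 1: m = 5.780000, f(m) = 13.178400 > 0 → root in [4.010000, 5.780000]
step 2: m = 4.895000, f(m) = 3.731025 > 0 → root in [4.010000, 4.895000]
step 3: m = 4.452500, f(m) = -0.405244 < 0 → root in [4.452500, 4.895000]
step 4: m = 4.673750, f(m) = 1.613939 > 0 → root in [4.452500, 4.673750]

[4.45250, 4.67375]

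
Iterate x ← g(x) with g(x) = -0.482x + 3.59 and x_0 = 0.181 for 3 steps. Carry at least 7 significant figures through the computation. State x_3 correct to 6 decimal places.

x_1 = g(0.181000) = 3.502758
x_2 = g(3.502758) = 1.901671
x_3 = g(1.901671) = 2.673395

2.673395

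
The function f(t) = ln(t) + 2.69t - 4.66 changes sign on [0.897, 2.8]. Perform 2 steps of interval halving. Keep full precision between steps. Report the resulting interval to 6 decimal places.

f(0.897000) = -2.355769, f(2.800000) = 3.901619 (opposite signs)
step 1: m = 1.848500, f(m) = 0.926839 > 0 → root in [0.897000, 1.848500]
step 2: m = 1.372750, f(m) = -0.650486 < 0 → root in [1.372750, 1.848500]

[1.372750, 1.848500]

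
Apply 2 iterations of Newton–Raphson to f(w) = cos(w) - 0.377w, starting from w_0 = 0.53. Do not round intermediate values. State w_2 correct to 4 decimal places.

f'(w) = -sin(w) - 0.377
w_0 = 0.530000: f = 0.662997, f' = -0.882533 → w_1 = 0.530000 - (0.662997)/(-0.882533) = 1.281243
w_1 = 1.281243: f = -0.197505, f' = -1.335372 → w_2 = 1.281243 - (-0.197505)/(-1.335372) = 1.133341

1.1333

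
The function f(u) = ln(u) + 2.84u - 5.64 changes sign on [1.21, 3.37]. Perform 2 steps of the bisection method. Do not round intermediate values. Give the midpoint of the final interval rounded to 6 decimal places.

2.020000

f(1.210000) = -2.012980, f(3.370000) = 5.145713 (opposite signs)
step 1: m = 2.290000, f(m) = 1.692152 > 0 → root in [1.210000, 2.290000]
step 2: m = 1.750000, f(m) = -0.110384 < 0 → root in [1.750000, 2.290000]
Midpoint of [1.750000, 2.290000] = 2.020000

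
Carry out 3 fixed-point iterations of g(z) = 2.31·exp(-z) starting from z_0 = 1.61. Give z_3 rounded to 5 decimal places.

0.53876

z_1 = g(1.610000) = 0.461740
z_2 = g(0.461740) = 1.455729
z_3 = g(1.455729) = 0.538762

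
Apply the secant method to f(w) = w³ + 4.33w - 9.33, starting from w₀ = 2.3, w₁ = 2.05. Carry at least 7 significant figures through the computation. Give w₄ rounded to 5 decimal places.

1.45240

f(w_0) = 12.796000, f(w_1) = 8.161625
w_2 = 2.050000 - (8.161625)·(2.050000 - 2.300000)/(8.161625 - (12.796000)) = 1.609724; f(w_2) = 1.811234
w_3 = 1.609724 - (1.811234)·(1.609724 - 2.050000)/(1.811234 - (8.161625)) = 1.484150; f(w_3) = 0.365504
w_4 = 1.484150 - (0.365504)·(1.484150 - 1.609724)/(0.365504 - (1.811234)) = 1.452402; f(w_4) = 0.022706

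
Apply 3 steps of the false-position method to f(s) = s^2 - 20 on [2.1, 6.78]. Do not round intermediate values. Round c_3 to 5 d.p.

4.44437

False-position update: c = (a·f(b) − b·f(a))/(f(b) − f(a)); replace the endpoint whose sign matches f(c).
f(2.100000) = -15.590000, f(6.780000) = 25.968400
step 1: c = 3.855631, f(c) = -5.134112 < 0 → new bracket [3.855631, 6.780000]
step 2: c = 4.338358, f(c) = -1.178648 < 0 → new bracket [4.338358, 6.780000]
step 3: c = 4.444367, f(c) = -0.247598 < 0 → new bracket [4.444367, 6.780000]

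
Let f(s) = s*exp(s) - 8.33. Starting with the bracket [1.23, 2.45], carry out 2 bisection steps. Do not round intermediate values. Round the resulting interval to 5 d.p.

f(1.230000) = -4.121888, f(2.450000) = 20.061449 (opposite signs)
step 1: m = 1.840000, f(m) = 3.255630 > 0 → root in [1.230000, 1.840000]
step 2: m = 1.535000, f(m) = -1.205565 < 0 → root in [1.535000, 1.840000]

[1.53500, 1.84000]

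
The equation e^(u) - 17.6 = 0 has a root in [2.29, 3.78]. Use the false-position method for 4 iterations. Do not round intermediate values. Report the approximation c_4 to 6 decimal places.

2.853377

False-position update: c = (a·f(b) − b·f(a))/(f(b) − f(a)); replace the endpoint whose sign matches f(c).
f(2.290000) = -7.725062, f(3.780000) = 26.216042
step 1: c = 2.629127, f(c) = -3.738337 < 0 → new bracket [2.629127, 3.780000]
step 2: c = 2.772757, f(c) = -1.597306 < 0 → new bracket [2.772757, 3.780000]
step 3: c = 2.830603, f(c) = -0.644326 < 0 → new bracket [2.830603, 3.780000]
step 4: c = 2.853377, f(c) = -0.253745 < 0 → new bracket [2.853377, 3.780000]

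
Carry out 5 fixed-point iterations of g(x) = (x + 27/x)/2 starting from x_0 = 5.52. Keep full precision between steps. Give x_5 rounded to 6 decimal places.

5.196152

x_1 = g(5.520000) = 5.205652
x_2 = g(5.205652) = 5.196161
x_3 = g(5.196161) = 5.196152
x_4 = g(5.196152) = 5.196152
x_5 = g(5.196152) = 5.196152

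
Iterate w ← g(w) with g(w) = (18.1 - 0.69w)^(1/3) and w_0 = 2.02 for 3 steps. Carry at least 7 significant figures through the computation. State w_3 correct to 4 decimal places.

w_1 = g(2.020000) = 2.556383
w_2 = g(2.556383) = 2.537364
w_3 = g(2.537364) = 2.538043

2.5380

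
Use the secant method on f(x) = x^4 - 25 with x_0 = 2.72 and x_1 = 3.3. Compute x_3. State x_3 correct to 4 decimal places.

2.3364

f(x_0) = 29.736323, f(x_1) = 93.592100
x_2 = 3.300000 - (93.592100)·(3.300000 - 2.720000)/(93.592100 - (29.736323)) = 2.449906; f(x_2) = 11.024473
x_3 = 2.449906 - (11.024473)·(2.449906 - 3.300000)/(11.024473 - (93.592100)) = 2.336401; f(x_3) = 4.798162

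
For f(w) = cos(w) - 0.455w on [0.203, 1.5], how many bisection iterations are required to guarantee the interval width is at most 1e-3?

11

Initial width b − a = 1.5 − 0.203 = 1.297000.
After n steps the width is (b−a)/2^n; need (b−a)/2^n ≤ 1e-3.
So n ≥ log₂(1.297000/1e-3) = log₂(1297.0000) ≈ 10.3410.
Hence n = 11.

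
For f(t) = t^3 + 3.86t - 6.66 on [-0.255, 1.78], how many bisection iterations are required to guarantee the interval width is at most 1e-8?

28

Initial width b − a = 1.78 − -0.255 = 2.035000.
After n steps the width is (b−a)/2^n; need (b−a)/2^n ≤ 1e-8.
So n ≥ log₂(2.035000/1e-8) = log₂(203500000.0000) ≈ 27.6005.
Hence n = 28.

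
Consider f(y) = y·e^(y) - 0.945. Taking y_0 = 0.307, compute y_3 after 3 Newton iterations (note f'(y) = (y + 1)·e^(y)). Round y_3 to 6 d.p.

0.546912

y_0 = 0.307000: f = -0.527682, f' = 1.776659 → y_1 = 0.307000 - (-0.527682)/(1.776659) = 0.604008
y_1 = 0.604008: f = 0.159995, f' = 2.934432 → y_2 = 0.604008 - (0.159995)/(2.934432) = 0.549485
y_2 = 0.549485: f = 0.006906, f' = 2.684266 → y_3 = 0.549485 - (0.006906)/(2.684266) = 0.546912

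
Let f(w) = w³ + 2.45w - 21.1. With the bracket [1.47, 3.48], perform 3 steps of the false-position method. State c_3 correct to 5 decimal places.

f(1.470000) = -14.321977, f(3.480000) = 29.570192
step 1: c = 2.125861, f(c) = -6.284264 < 0 → new bracket [2.125861, 3.480000]
step 2: c = 2.363203, f(c) = -2.112302 < 0 → new bracket [2.363203, 3.480000]
step 3: c = 2.437661, f(c) = -0.642681 < 0 → new bracket [2.437661, 3.480000]

2.43766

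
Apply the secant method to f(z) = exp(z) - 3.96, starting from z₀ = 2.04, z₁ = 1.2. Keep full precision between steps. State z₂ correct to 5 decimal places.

1.32298

Secant update: z_(k+1) = z_k − f(z_k)·(z_k − z_(k-1))/(f(z_k) − f(z_(k-1))).
f(z_0) = 3.730609, f(z_1) = -0.639883
z_2 = 1.200000 - (-0.639883)·(1.200000 - 2.040000)/(-0.639883 - (3.730609)) = 1.322984; f(z_2) = -0.205391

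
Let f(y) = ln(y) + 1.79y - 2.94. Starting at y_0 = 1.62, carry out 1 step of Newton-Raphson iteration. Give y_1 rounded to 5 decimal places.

1.43630

f'(y) = 1/y + 1.79
y_0 = 1.620000: f = 0.442226, f' = 2.407284 → y_1 = 1.620000 - (0.442226)/(2.407284) = 1.436297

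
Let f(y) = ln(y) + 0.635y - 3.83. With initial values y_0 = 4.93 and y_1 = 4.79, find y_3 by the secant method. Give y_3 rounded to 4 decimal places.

3.8924

f(y_0) = 0.895889, f(y_1) = 0.778180
y_2 = 4.790000 - (0.778180)·(4.790000 - 4.930000)/(0.778180 - (0.895889)) = 3.864449; f(y_2) = -0.024256
y_3 = 3.864449 - (-0.024256)·(3.864449 - 4.790000)/(-0.024256 - (0.778180)) = 3.892426; f(y_3) = 0.000723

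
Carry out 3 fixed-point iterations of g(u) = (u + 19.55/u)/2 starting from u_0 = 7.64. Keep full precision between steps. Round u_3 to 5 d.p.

4.42177

u_1 = g(7.640000) = 5.099450
u_2 = g(5.099450) = 4.466598
u_3 = g(4.466598) = 4.421765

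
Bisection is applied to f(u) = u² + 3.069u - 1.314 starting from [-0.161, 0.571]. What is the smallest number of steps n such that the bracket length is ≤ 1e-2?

7

Initial width b − a = 0.571 − -0.161 = 0.732000.
After n steps the width is (b−a)/2^n; need (b−a)/2^n ≤ 1e-2.
So n ≥ log₂(0.732000/1e-2) = log₂(73.2000) ≈ 6.1938.
Hence n = 7.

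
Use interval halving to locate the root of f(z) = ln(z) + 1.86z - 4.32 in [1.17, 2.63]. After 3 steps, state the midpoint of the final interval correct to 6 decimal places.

f(1.170000) = -1.986796, f(2.630000) = 1.538784 (opposite signs)
step 1: m = 1.900000, f(m) = -0.144146 < 0 → root in [1.900000, 2.630000]
step 2: m = 2.265000, f(m) = 0.710475 > 0 → root in [1.900000, 2.265000]
step 3: m = 2.082500, f(m) = 0.287019 > 0 → root in [1.900000, 2.082500]
Midpoint of [1.900000, 2.082500] = 1.991250

1.991250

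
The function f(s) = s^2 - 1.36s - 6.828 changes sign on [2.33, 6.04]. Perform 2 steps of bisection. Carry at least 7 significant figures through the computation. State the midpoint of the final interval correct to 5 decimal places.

f(2.330000) = -4.567900, f(6.040000) = 21.439200 (opposite signs)
step 1: m = 4.185000, f(m) = 4.994625 > 0 → root in [2.330000, 4.185000]
step 2: m = 3.257500, f(m) = -0.646894 < 0 → root in [3.257500, 4.185000]
Midpoint of [3.257500, 4.185000] = 3.721250

3.72125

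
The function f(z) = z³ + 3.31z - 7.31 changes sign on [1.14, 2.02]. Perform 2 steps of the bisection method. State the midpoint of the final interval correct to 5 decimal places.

f(1.140000) = -2.055056, f(2.020000) = 7.618608 (opposite signs)
step 1: m = 1.580000, f(m) = 1.864112 > 0 → root in [1.140000, 1.580000]
step 2: m = 1.360000, f(m) = -0.292944 < 0 → root in [1.360000, 1.580000]
Midpoint of [1.360000, 1.580000] = 1.470000

1.47000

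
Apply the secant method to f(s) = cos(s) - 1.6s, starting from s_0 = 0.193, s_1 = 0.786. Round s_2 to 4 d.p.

0.5190

f(s_0) = 0.672633, f(s_1) = -0.550919
s_2 = 0.786000 - (-0.550919)·(0.786000 - 0.193000)/(-0.550919 - (0.672633)) = 0.518995; f(s_2) = 0.037927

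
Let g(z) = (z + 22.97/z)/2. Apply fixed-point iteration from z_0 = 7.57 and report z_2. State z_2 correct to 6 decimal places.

z_1 = g(7.570000) = 5.302173
z_2 = g(5.302173) = 4.817180

4.817180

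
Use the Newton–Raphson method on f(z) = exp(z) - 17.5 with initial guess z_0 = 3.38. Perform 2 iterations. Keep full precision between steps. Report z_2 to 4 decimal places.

2.8684

Newton update: z ← z − f(z)/f'(z).
f'(z) = exp(z)
z_0 = 3.380000: f = 11.870771, f' = 29.370771 → z_1 = 3.380000 - (11.870771)/(29.370771) = 2.975830
z_1 = 2.975830: f = 2.105898, f' = 19.605898 → z_2 = 2.975830 - (2.105898)/(19.605898) = 2.868419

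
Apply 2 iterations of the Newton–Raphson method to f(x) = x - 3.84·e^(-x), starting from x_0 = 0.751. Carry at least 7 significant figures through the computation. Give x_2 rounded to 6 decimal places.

1.179251

Newton update: x ← x − f(x)/f'(x).
f'(x) = 1 + 3.84·e^(-x)
x_0 = 0.751000: f = -1.061075, f' = 2.812075 → x_1 = 0.751000 - (-1.061075)/(2.812075) = 1.128328
x_1 = 1.128328: f = -0.114195, f' = 2.242523 → x_2 = 1.128328 - (-0.114195)/(2.242523) = 1.179251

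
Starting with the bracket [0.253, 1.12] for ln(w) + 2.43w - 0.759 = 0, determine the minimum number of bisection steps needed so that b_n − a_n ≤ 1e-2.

Initial width b − a = 1.12 − 0.253 = 0.867000.
After n steps the width is (b−a)/2^n; need (b−a)/2^n ≤ 1e-2.
So n ≥ log₂(0.867000/1e-2) = log₂(86.7000) ≈ 6.4380.
Hence n = 7.

7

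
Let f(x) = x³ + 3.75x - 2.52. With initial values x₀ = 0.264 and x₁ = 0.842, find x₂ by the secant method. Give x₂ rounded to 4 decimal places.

f(x_0) = -1.511600, f(x_1) = 1.234448
x_2 = 0.842000 - (1.234448)·(0.842000 - 0.264000)/(1.234448 - (-1.511600)) = 0.582168; f(x_2) = -0.139561

0.5822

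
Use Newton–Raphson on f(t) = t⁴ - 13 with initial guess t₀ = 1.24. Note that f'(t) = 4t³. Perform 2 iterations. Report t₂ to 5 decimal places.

2.15366

t_0 = 1.240000: f = -10.635786, f' = 7.626496 → t_1 = 1.240000 - (-10.635786)/(7.626496) = 2.634584
t_1 = 2.634584: f = 35.177908, f' = 73.146903 → t_2 = 2.634584 - (35.177908)/(73.146903) = 2.153662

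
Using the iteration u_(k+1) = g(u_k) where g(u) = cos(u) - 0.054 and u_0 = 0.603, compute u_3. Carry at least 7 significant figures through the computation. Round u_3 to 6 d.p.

0.733433

u_1 = g(0.603000) = 0.769638
u_2 = g(0.769638) = 0.664163
u_3 = g(0.664163) = 0.733433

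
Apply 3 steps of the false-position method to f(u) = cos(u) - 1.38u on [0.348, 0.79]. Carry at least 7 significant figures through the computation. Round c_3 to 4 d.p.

False-position update: c = (a·f(b) − b·f(a))/(f(b) − f(a)); replace the endpoint whose sign matches f(c).
f(0.348000) = 0.459817, f(0.790000) = -0.386355
step 1: c = 0.588187, f(c) = 0.020251 > 0 → new bracket [0.588187, 0.790000]
step 2: c = 0.598238, f(c) = 0.000761 > 0 → new bracket [0.598238, 0.790000]
step 3: c = 0.598615, f(c) = 0.000028 > 0 → new bracket [0.598615, 0.790000]

0.5986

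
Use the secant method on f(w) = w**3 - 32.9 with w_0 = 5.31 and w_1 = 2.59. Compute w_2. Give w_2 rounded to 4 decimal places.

f(w_0) = 116.821291, f(w_1) = -15.526021
w_2 = 2.590000 - (-15.526021)·(2.590000 - 5.310000)/(-15.526021 - (116.821291)) = 2.909091; f(w_2) = -8.280926

2.9091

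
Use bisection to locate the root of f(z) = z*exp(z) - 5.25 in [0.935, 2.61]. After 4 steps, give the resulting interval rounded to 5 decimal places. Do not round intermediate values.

f(0.935000) = -2.868355, f(2.610000) = 30.243523 (opposite signs)
step 1: m = 1.772500, f(m) = 5.182135 > 0 → root in [0.935000, 1.772500]
step 2: m = 1.353750, f(m) = -0.008391 < 0 → root in [1.353750, 1.772500]
step 3: m = 1.563125, f(m) = 2.211915 > 0 → root in [1.353750, 1.563125]
step 4: m = 1.458438, f(m) = 1.020168 > 0 → root in [1.353750, 1.458438]

[1.35375, 1.45844]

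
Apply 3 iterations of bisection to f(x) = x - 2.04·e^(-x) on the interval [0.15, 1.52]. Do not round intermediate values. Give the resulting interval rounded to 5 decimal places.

[0.83500, 1.00625]

f(0.150000) = -1.605844, f(1.520000) = 1.073828 (opposite signs)
step 1: m = 0.835000, f(m) = -0.050104 < 0 → root in [0.835000, 1.520000]
step 2: m = 1.177500, f(m) = 0.549082 > 0 → root in [0.835000, 1.177500]
step 3: m = 1.006250, f(m) = 0.260452 > 0 → root in [0.835000, 1.006250]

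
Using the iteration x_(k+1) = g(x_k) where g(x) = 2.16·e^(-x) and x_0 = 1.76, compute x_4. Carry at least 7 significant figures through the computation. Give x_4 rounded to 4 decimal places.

1.3272

x_1 = g(1.760000) = 0.371617
x_2 = g(0.371617) = 1.489576
x_3 = g(1.489576) = 0.487012
x_4 = g(0.487012) = 1.327233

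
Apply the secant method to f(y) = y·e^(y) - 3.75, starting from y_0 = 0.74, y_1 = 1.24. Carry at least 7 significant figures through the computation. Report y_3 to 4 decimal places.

1.1659

f(y_0) = -2.199008, f(y_1) = 0.534961
y_2 = 1.240000 - (0.534961)·(1.240000 - 0.740000)/(0.534961 - (-2.199008)) = 1.142164; f(y_2) = -0.170981
y_3 = 1.142164 - (-0.170981)·(1.142164 - 1.240000)/(-0.170981 - (0.534961)) = 1.165860; f(y_3) = -0.009126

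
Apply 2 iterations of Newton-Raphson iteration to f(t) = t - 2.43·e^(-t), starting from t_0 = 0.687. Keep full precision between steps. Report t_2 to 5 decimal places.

0.94467

f'(t) = 1 + 2.43·e^(-t)
t_0 = 0.687000: f = -0.535492, f' = 2.222492 → t_1 = 0.687000 - (-0.535492)/(2.222492) = 0.927942
t_1 = 0.927942: f = -0.032799, f' = 1.960741 → t_2 = 0.927942 - (-0.032799)/(1.960741) = 0.944670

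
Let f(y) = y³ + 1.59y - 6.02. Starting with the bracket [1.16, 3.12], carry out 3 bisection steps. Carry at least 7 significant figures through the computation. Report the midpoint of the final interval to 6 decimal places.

f(1.160000) = -2.614704, f(3.120000) = 29.312128 (opposite signs)
step 1: m = 2.140000, f(m) = 7.182944 > 0 → root in [1.160000, 2.140000]
step 2: m = 1.650000, f(m) = 1.095625 > 0 → root in [1.160000, 1.650000]
step 3: m = 1.405000, f(m) = -1.012545 < 0 → root in [1.405000, 1.650000]
Midpoint of [1.405000, 1.650000] = 1.527500

1.527500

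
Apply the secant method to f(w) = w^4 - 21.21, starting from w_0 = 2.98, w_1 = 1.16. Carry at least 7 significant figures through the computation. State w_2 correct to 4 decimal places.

1.6182

f(w_0) = 57.651504, f(w_1) = -19.399361
w_2 = 1.160000 - (-19.399361)·(1.160000 - 2.980000)/(-19.399361 - (57.651504)) = 1.618228; f(w_2) = -14.352616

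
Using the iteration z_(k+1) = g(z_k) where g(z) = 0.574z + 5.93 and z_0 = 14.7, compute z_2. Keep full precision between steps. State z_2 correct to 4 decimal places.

14.1771

z_1 = g(14.700000) = 14.367800
z_2 = g(14.367800) = 14.177117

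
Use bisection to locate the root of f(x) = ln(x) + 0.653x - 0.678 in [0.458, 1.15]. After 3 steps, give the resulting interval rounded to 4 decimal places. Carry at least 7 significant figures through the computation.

f(0.458000) = -1.159812, f(1.150000) = 0.212712 (opposite signs)
step 1: m = 0.804000, f(m) = -0.371144 < 0 → root in [0.804000, 1.150000]
step 2: m = 0.977000, f(m) = -0.063288 < 0 → root in [0.977000, 1.150000]
step 3: m = 1.063500, f(m) = 0.078031 > 0 → root in [0.977000, 1.063500]

[0.9770, 1.0635]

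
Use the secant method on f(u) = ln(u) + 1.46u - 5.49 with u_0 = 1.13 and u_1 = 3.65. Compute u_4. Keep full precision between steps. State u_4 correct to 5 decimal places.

3.00635

Secant update: u_(k+1) = u_k − f(u_k)·(u_k − u_(k-1))/(f(u_k) − f(u_(k-1))).
f(u_0) = -3.717982, f(u_1) = 1.133727
u_2 = 3.650000 - (1.133727)·(3.650000 - 1.130000)/(1.133727 - (-3.717982)) = 3.061137; f(u_2) = 0.098046
u_3 = 3.061137 - (0.098046)·(3.061137 - 3.650000)/(0.098046 - (1.133727)) = 3.005390; f(u_3) = -0.001723
u_4 = 3.005390 - (-0.001723)·(3.005390 - 3.061137)/(-0.001723 - (0.098046)) = 3.006353; f(u_4) = 0.000003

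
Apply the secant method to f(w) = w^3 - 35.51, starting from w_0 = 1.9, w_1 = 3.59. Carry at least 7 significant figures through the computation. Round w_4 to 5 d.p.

Secant update: w_(k+1) = w_k − f(w_k)·(w_k − w_(k-1))/(f(w_k) − f(w_(k-1))).
f(w_0) = -28.651000, f(w_1) = 10.758279
w_2 = 3.590000 - (10.758279)·(3.590000 - 1.900000)/(10.758279 - (-28.651000)) = 3.128649; f(w_2) = -4.885379
w_3 = 3.128649 - (-4.885379)·(3.128649 - 3.590000)/(-4.885379 - (10.758279)) = 3.272725; f(w_3) = -0.456722
w_4 = 3.272725 - (-0.456722)·(3.272725 - 3.128649)/(-0.456722 - (-4.885379)) = 3.287584; f(w_4) = 0.022880

3.28758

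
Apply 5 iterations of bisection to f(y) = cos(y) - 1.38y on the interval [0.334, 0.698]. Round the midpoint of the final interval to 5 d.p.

f(0.334000) = 0.483819, f(0.698000) = -0.197111 (opposite signs)
step 1: m = 0.516000, f(m) = 0.157720 > 0 → root in [0.516000, 0.698000]
step 2: m = 0.607000, f(m) = -0.016297 < 0 → root in [0.516000, 0.607000]
step 3: m = 0.561500, f(m) = 0.071587 > 0 → root in [0.561500, 0.607000]
step 4: m = 0.584250, f(m) = 0.027861 > 0 → root in [0.584250, 0.607000]
step 5: m = 0.595625, f(m) = 0.005836 > 0 → root in [0.595625, 0.607000]
Midpoint of [0.595625, 0.607000] = 0.601312

0.60131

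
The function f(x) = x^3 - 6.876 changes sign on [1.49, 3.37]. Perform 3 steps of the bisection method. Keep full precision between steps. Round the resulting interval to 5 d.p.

f(1.490000) = -3.568051, f(3.370000) = 31.396753 (opposite signs)
step 1: m = 2.430000, f(m) = 7.472907 > 0 → root in [1.490000, 2.430000]
step 2: m = 1.960000, f(m) = 0.653536 > 0 → root in [1.490000, 1.960000]
step 3: m = 1.725000, f(m) = -1.743047 < 0 → root in [1.725000, 1.960000]

[1.72500, 1.96000]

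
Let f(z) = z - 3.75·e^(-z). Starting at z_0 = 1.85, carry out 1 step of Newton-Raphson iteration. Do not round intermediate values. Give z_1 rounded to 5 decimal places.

f'(z) = 1 + 3.75·e^(-z)
z_0 = 1.850000: f = 1.260361, f' = 1.589639 → z_1 = 1.850000 - (1.260361)/(1.589639) = 1.057141

1.05714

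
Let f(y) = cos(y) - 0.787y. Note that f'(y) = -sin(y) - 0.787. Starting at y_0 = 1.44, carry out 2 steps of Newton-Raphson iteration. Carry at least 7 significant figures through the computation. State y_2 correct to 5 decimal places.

0.84438

Newton update: y ← y − f(y)/f'(y).
y_0 = 1.440000: f = -1.002856, f' = -1.778458 → y_1 = 1.440000 - (-1.002856)/(-1.778458) = 0.876109
y_1 = 0.876109: f = -0.049353, f' = -1.555254 → y_2 = 0.876109 - (-0.049353)/(-1.555254) = 0.844376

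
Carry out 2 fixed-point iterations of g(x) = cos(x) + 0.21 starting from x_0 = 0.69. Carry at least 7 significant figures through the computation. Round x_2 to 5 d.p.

x_1 = g(0.690000) = 0.981246
x_2 = g(0.981246) = 0.765987

0.76599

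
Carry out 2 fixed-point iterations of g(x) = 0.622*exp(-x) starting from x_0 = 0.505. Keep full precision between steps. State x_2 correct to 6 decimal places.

0.427331

x_1 = g(0.505000) = 0.375380
x_2 = g(0.375380) = 0.427331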